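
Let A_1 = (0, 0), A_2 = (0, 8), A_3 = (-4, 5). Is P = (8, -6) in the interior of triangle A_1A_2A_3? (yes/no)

Barycentric coordinates of P: (5/2, 1/2, -2).
The three coordinates are positive, positive, negative; a point is interior exactly when all three are positive.

no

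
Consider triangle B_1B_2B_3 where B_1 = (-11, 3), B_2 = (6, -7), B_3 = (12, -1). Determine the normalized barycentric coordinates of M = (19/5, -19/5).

Signed area of the reference triangle: [B_1B_2B_3] = ½·((-11)·(-7−(-1)) + 6·(-1−3) + 12·(3−(-7))) = ½·(66 − 24 + 120) = 81.
[MB_2B_3] = ½·((19/5)·(-7−(-1)) + 6·(-1−(-19/5)) + 12·(-19/5−(-7))) = ½·(-114/5 + 84/5 + 192/5) = 81/5, so the B_1-coordinate is (81/5)/81 = 1/5.
[B_1MB_3] = ½·((-11)·(-19/5−(-1)) + (19/5)·(-1−3) + 12·(3−(-19/5))) = ½·(154/5 − 76/5 + 408/5) = 243/5, so the B_2-coordinate is 3/5.
[B_1B_2M] = ½·((-11)·(-7−(-19/5)) + 6·(-19/5−3) + (19/5)·(3−(-7))) = ½·(176/5 − 204/5 + 38) = 81/5, so the B_3-coordinate is 1/5.
Check: 1/5 + 3/5 + 1/5 = 1.

(1/5, 3/5, 1/5)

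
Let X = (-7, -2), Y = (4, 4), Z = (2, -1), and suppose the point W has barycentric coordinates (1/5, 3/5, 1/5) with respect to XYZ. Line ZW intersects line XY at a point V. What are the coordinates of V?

Line ZW meets XY where the Z-coordinate vanishes; zeroing W's Z-weight and renormalizing leaves X, Y-weights 1/5 : 3/5 → (1/4, 3/4).
So V = (1/4)·X + (3/4)·Y = (5/4, 5/2).

(5/4, 5/2)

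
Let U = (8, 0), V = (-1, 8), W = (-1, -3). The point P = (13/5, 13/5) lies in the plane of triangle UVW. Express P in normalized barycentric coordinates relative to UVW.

Signed area of the reference triangle: [UVW] = ½·(8·(8−(-3)) + (-1)·(-3−0) + (-1)·(0−8)) = ½·(88 + 3 + 8) = 99/2.
[PVW] = ½·((13/5)·(8−(-3)) + (-1)·(-3−(13/5)) + (-1)·(13/5−8)) = ½·(143/5 + 28/5 + 27/5) = 99/5, so the U-coordinate is (99/5)/(99/2) = 2/5.
[UPW] = ½·(8·(13/5−(-3)) + (13/5)·(-3−0) + (-1)·(0−(13/5))) = ½·(224/5 − 39/5 + 13/5) = 99/5, so the V-coordinate is 2/5.
[UVP] = ½·(8·(8−(13/5)) + (-1)·(13/5−0) + (13/5)·(0−8)) = ½·(216/5 − 13/5 − 104/5) = 99/10, so the W-coordinate is 1/5.
Check: 2/5 + 2/5 + 1/5 = 1.

(2/5, 2/5, 1/5)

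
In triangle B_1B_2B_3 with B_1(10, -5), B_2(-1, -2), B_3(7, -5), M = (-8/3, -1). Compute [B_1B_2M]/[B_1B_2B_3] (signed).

[B_1B_2B_3] = ½·(10·(-2−(-5)) + (-1)·(-5−(-5)) + 7·(-5−(-2))) = ½·(30 + 0 − 21) = 9/2.
[B_1B_2M] = ½·(10·(-2−(-1)) + (-1)·(-1−(-5)) + (-8/3)·(-5−(-2))) = ½·(-10 − 4 + 8) = -3, so the ratio is (-3)/(9/2) = -2/3.

-2/3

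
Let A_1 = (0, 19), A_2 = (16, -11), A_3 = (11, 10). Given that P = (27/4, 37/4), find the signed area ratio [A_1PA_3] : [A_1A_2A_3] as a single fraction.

1/4

[A_1A_2A_3] = ½·(0·(-11−10) + 16·(10−19) + 11·(19−(-11))) = ½·(0 − 144 + 330) = 93.
[A_1PA_3] = ½·(0·(37/4−10) + (27/4)·(10−19) + 11·(19−(37/4))) = ½·(0 − 243/4 + 429/4) = 93/4, so the ratio is (93/4)/93 = 1/4.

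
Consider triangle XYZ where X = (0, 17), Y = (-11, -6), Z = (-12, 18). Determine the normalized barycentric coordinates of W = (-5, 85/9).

(5/9, 1/3, 1/9)

Signed area of the reference triangle: [XYZ] = ½·(0·(-6−18) + (-11)·(18−17) + (-12)·(17−(-6))) = ½·(0 − 11 − 276) = -287/2.
[WYZ] = ½·((-5)·(-6−18) + (-11)·(18−(85/9)) + (-12)·(85/9−(-6))) = ½·(120 − 847/9 − 556/3) = -1435/18, so the X-coordinate is (-1435/18)/(-287/2) = 5/9.
[XWZ] = ½·(0·(85/9−18) + (-5)·(18−17) + (-12)·(17−(85/9))) = ½·(0 − 5 − 272/3) = -287/6, so the Y-coordinate is 1/3.
[XYW] = ½·(0·(-6−(85/9)) + (-11)·(85/9−17) + (-5)·(17−(-6))) = ½·(0 + 748/9 − 115) = -287/18, so the Z-coordinate is 1/9.
Check: 5/9 + 1/3 + 1/9 = 1.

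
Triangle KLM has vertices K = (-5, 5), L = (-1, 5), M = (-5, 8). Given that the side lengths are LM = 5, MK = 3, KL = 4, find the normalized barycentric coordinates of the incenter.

(5/12, 1/4, 1/3)

The incenter has barycentric coordinates proportional to the opposite side lengths: (5 : 3 : 4).
Normalizing by 5+3+4 = 12 gives (5/12, 1/4, 1/3).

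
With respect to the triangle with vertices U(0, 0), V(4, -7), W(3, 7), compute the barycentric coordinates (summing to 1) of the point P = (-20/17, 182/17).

Signed area of the reference triangle: [UVW] = ½·(0·(-7−7) + 4·(7−0) + 3·(0−(-7))) = ½·(0 + 28 + 21) = 49/2.
[PVW] = ½·((-20/17)·(-7−7) + 4·(7−(182/17)) + 3·(182/17−(-7))) = ½·(280/17 − 252/17 + 903/17) = 931/34, so the U-coordinate is (931/34)/(49/2) = 19/17.
[UPW] = ½·(0·(182/17−7) + (-20/17)·(7−0) + 3·(0−(182/17))) = ½·(0 − 140/17 − 546/17) = -343/17, so the V-coordinate is -14/17.
[UVP] = ½·(0·(-7−(182/17)) + 4·(182/17−0) + (-20/17)·(0−(-7))) = ½·(0 + 728/17 − 140/17) = 294/17, so the W-coordinate is 12/17.

(19/17, -14/17, 12/17)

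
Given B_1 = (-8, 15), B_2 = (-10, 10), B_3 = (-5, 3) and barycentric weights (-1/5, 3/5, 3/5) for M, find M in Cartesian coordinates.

M = (-1/5)·B_1 + (3/5)·B_2 + (3/5)·B_3.
x-coordinate: (-1/5)·(-8) + (3/5)·(-10) + (3/5)·(-5) = -37/5.
y-coordinate: (-1/5)·15 + (3/5)·10 + (3/5)·3 = 24/5.

(-37/5, 24/5)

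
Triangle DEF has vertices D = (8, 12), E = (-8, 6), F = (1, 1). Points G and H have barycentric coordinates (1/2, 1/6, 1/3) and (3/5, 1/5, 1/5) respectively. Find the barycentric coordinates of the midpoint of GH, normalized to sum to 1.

Since both coordinate triples sum to 1, the midpoint's barycentrics are the componentwise average.
(1/2+3/5)/2 = 11/20; similarly 11/60 and 4/15.

(11/20, 11/60, 4/15)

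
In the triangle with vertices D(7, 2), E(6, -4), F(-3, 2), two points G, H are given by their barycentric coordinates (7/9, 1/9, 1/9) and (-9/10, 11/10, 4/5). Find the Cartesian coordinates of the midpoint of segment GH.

Barycentric coordinates of the midpoint are the average: (-11/180, 109/180, 41/90).
Converting: (-11/180)·D + (109/180)·E + (41/90)·F = (331/180, -49/30).

(331/180, -49/30)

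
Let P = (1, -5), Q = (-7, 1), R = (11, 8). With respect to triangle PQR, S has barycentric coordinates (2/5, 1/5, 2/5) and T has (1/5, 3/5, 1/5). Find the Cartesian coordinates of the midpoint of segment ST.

(4/5, 13/10)

Barycentric coordinates of the midpoint are the average: (3/10, 2/5, 3/10).
Converting: (3/10)·P + (2/5)·Q + (3/10)·R = (4/5, 13/10).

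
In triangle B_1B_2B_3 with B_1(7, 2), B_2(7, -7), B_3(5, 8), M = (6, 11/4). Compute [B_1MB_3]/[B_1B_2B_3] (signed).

[B_1B_2B_3] = ½·(7·(-7−8) + 7·(8−2) + 5·(2−(-7))) = ½·(-105 + 42 + 45) = -9.
[B_1MB_3] = ½·(7·(11/4−8) + 6·(8−2) + 5·(2−(11/4))) = ½·(-147/4 + 36 − 15/4) = -9/4, so the ratio is (-9/4)/(-9) = 1/4.

1/4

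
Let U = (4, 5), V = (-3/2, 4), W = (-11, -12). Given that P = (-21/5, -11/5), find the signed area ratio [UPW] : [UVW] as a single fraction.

2/5

[UVW] = ½·(4·(4−(-12)) + (-3/2)·(-12−5) + (-11)·(5−4)) = ½·(64 + 51/2 − 11) = 157/4.
[UPW] = ½·(4·(-11/5−(-12)) + (-21/5)·(-12−5) + (-11)·(5−(-11/5))) = ½·(196/5 + 357/5 − 396/5) = 157/10, so the ratio is (157/10)/(157/4) = 2/5.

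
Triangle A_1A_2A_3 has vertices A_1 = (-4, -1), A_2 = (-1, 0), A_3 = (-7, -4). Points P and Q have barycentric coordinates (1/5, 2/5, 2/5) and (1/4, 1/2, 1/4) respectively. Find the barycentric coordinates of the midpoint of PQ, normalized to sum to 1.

Since both coordinate triples sum to 1, the midpoint's barycentrics are the componentwise average.
(1/5+1/4)/2 = 9/40; similarly 9/20 and 13/40.

(9/40, 9/20, 13/40)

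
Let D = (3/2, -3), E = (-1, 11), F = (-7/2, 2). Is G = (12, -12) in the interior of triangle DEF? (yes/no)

Barycentric coordinates of G: (349/115, 3/23, -249/115).
The three coordinates are positive, positive, negative; a point is interior exactly when all three are positive.

no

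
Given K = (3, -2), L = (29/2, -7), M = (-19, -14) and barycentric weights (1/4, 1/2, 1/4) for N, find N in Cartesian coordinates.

(13/4, -15/2)

N = (1/4)·K + (1/2)·L + (1/4)·M.
x-coordinate: (1/4)·3 + (1/2)·(29/2) + (1/4)·(-19) = 13/4.
y-coordinate: (1/4)·(-2) + (1/2)·(-7) + (1/4)·(-14) = -15/2.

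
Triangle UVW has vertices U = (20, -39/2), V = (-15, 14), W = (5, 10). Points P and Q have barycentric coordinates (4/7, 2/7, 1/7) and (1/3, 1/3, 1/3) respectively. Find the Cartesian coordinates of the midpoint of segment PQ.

(235/42, -59/28)

Barycentric coordinates of the midpoint are the average: (19/42, 13/42, 5/21).
Converting: (19/42)·U + (13/42)·V + (5/21)·W = (235/42, -59/28).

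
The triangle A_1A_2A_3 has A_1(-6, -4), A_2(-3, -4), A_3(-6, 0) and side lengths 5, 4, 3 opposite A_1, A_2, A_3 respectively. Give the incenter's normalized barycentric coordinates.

(5/12, 1/3, 1/4)

The incenter has barycentric coordinates proportional to the opposite side lengths: (5 : 4 : 3).
Normalizing by 5+4+3 = 12 gives (5/12, 1/3, 1/4).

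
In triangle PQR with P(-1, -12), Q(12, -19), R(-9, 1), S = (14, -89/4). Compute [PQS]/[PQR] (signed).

-1/4

[PQR] = ½·((-1)·(-19−1) + 12·(1−(-12)) + (-9)·(-12−(-19))) = ½·(20 + 156 − 63) = 113/2.
[PQS] = ½·((-1)·(-19−(-89/4)) + 12·(-89/4−(-12)) + 14·(-12−(-19))) = ½·(-13/4 − 123 + 98) = -113/8, so the ratio is (-113/8)/(113/2) = -1/4.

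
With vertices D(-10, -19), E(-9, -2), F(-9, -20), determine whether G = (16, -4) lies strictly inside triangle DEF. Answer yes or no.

no

Barycentric coordinates of G: (-25, 41/18, 427/18).
The three coordinates are negative, positive, positive; a point is interior exactly when all three are positive.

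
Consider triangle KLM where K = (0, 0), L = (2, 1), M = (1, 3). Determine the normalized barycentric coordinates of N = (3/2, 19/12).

(1/12, 7/12, 1/3)

Signed area of the reference triangle: [KLM] = ½·(0·(1−3) + 2·(3−0) + 1·(0−1)) = ½·(0 + 6 − 1) = 5/2.
[NLM] = ½·((3/2)·(1−3) + 2·(3−(19/12)) + 1·(19/12−1)) = ½·(-3 + 17/6 + 7/12) = 5/24, so the K-coordinate is (5/24)/(5/2) = 1/12.
[KNM] = ½·(0·(19/12−3) + (3/2)·(3−0) + 1·(0−(19/12))) = ½·(0 + 9/2 − 19/12) = 35/24, so the L-coordinate is 7/12.
[KLN] = ½·(0·(1−(19/12)) + 2·(19/12−0) + (3/2)·(0−1)) = ½·(0 + 19/6 − 3/2) = 5/6, so the M-coordinate is 1/3.
Check: 1/12 + 7/12 + 1/3 = 1.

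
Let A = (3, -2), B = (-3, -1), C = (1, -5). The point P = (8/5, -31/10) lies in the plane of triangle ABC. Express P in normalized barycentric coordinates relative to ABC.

(1/2, 1/10, 2/5)

Signed area of the reference triangle: [ABC] = ½·(3·(-1−(-5)) + (-3)·(-5−(-2)) + 1·(-2−(-1))) = ½·(12 + 9 − 1) = 10.
[PBC] = ½·((8/5)·(-1−(-5)) + (-3)·(-5−(-31/10)) + 1·(-31/10−(-1))) = ½·(32/5 + 57/10 − 21/10) = 5, so the A-coordinate is 5/10 = 1/2.
[APC] = ½·(3·(-31/10−(-5)) + (8/5)·(-5−(-2)) + 1·(-2−(-31/10))) = ½·(57/10 − 24/5 + 11/10) = 1, so the B-coordinate is 1/10.
[ABP] = ½·(3·(-1−(-31/10)) + (-3)·(-31/10−(-2)) + (8/5)·(-2−(-1))) = ½·(63/10 + 33/10 − 8/5) = 4, so the C-coordinate is 2/5.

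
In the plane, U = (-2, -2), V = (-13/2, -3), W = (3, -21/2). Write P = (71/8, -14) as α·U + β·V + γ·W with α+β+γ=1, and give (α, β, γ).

Signed area of the reference triangle: [UVW] = ½·((-2)·(-3−(-21/2)) + (-13/2)·(-21/2−(-2)) + 3·(-2−(-3))) = ½·(-15 + 221/4 + 3) = 173/8.
[PVW] = ½·((71/8)·(-3−(-21/2)) + (-13/2)·(-21/2−(-14)) + 3·(-14−(-3))) = ½·(1065/16 − 91/4 − 33) = 173/32, so the U-coordinate is (173/32)/(173/8) = 1/4.
[UPW] = ½·((-2)·(-14−(-21/2)) + (71/8)·(-21/2−(-2)) + 3·(-2−(-14))) = ½·(7 − 1207/16 + 36) = -519/32, so the V-coordinate is -3/4.
[UVP] = ½·((-2)·(-3−(-14)) + (-13/2)·(-14−(-2)) + (71/8)·(-2−(-3))) = ½·(-22 + 78 + 71/8) = 519/16, so the W-coordinate is 3/2.
Check: 1/4 − 3/4 + 3/2 = 1.

(1/4, -3/4, 3/2)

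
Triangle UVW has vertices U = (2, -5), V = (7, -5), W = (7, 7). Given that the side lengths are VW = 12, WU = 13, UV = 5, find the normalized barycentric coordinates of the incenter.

The incenter has barycentric coordinates proportional to the opposite side lengths: (12 : 13 : 5).
Normalizing by 12+13+5 = 30 gives (2/5, 13/30, 1/6).

(2/5, 13/30, 1/6)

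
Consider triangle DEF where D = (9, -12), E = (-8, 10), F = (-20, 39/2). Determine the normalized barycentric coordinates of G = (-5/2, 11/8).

(1/2, 1/4, 1/4)

Signed area of the reference triangle: [DEF] = ½·(9·(10−(39/2)) + (-8)·(39/2−(-12)) + (-20)·(-12−10)) = ½·(-171/2 − 252 + 440) = 205/4.
[GEF] = ½·((-5/2)·(10−(39/2)) + (-8)·(39/2−(11/8)) + (-20)·(11/8−10)) = ½·(95/4 − 145 + 345/2) = 205/8, so the D-coordinate is (205/8)/(205/4) = 1/2.
[DGF] = ½·(9·(11/8−(39/2)) + (-5/2)·(39/2−(-12)) + (-20)·(-12−(11/8))) = ½·(-1305/8 − 315/4 + 535/2) = 205/16, so the E-coordinate is 1/4.
[DEG] = ½·(9·(10−(11/8)) + (-8)·(11/8−(-12)) + (-5/2)·(-12−10)) = ½·(621/8 − 107 + 55) = 205/16, so the F-coordinate is 1/4.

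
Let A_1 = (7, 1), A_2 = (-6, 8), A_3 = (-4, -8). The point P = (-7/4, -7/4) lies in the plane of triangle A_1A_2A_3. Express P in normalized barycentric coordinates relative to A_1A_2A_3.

(1/4, 1/4, 1/2)

Signed area of the reference triangle: [A_1A_2A_3] = ½·(7·(8−(-8)) + (-6)·(-8−1) + (-4)·(1−8)) = ½·(112 + 54 + 28) = 97.
[PA_2A_3] = ½·((-7/4)·(8−(-8)) + (-6)·(-8−(-7/4)) + (-4)·(-7/4−8)) = ½·(-28 + 75/2 + 39) = 97/4, so the A_1-coordinate is (97/4)/97 = 1/4.
[A_1PA_3] = ½·(7·(-7/4−(-8)) + (-7/4)·(-8−1) + (-4)·(1−(-7/4))) = ½·(175/4 + 63/4 − 11) = 97/4, so the A_2-coordinate is 1/4.
[A_1A_2P] = ½·(7·(8−(-7/4)) + (-6)·(-7/4−1) + (-7/4)·(1−8)) = ½·(273/4 + 33/2 + 49/4) = 97/2, so the A_3-coordinate is 1/2.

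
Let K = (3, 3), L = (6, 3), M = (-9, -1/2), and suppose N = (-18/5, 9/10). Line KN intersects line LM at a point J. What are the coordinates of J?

(-21/4, 3/8)

Barycentric coordinates of N with respect to KLM: (1/5, 1/5, 3/5).
On side LM the K-coordinate is zero; dropping N's K-weight 1/5 and renormalizing the remaining 1/5 : 3/5 gives weights 1/4, 3/4 on L, M.
J = (1/4)·(6, 3) + (3/4)·(-9, -1/2) = (-21/4, 3/8).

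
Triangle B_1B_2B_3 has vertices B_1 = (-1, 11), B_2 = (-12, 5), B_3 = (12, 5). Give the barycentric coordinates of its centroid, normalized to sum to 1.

The centroid is the average of the vertices, so each weight is 1/3.

(1/3, 1/3, 1/3)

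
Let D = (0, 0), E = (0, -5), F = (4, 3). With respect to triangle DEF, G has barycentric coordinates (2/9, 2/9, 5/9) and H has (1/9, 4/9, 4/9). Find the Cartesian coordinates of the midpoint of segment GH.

(2, -1/6)

Barycentric coordinates of the midpoint are the average: (1/6, 1/3, 1/2).
Converting: (1/6)·D + (1/3)·E + (1/2)·F = (2, -1/6).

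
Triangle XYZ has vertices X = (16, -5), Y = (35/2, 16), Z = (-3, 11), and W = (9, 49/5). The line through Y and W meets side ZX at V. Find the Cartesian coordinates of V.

(10/3, 17/3)

Barycentric coordinates of W with respect to XYZ: (1/5, 2/5, 2/5).
On side ZX the Y-coordinate is zero; dropping W's Y-weight 2/5 and renormalizing the remaining 2/5 : 1/5 gives weights 2/3, 1/3 on Z, X.
V = (2/3)·(-3, 11) + (1/3)·(16, -5) = (10/3, 17/3).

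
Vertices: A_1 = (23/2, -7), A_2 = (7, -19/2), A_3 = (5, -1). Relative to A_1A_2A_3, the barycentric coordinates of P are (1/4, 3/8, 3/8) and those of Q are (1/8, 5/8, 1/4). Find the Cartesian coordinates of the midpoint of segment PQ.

Barycentric coordinates of the midpoint are the average: (3/16, 1/2, 5/16).
Converting: (3/16)·A_1 + (1/2)·A_2 + (5/16)·A_3 = (231/32, -51/8).

(231/32, -51/8)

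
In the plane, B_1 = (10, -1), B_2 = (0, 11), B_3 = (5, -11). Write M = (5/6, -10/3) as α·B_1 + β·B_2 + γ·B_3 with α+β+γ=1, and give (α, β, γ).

(-1/3, 1/2, 5/6)

Signed area of the reference triangle: [B_1B_2B_3] = ½·(10·(11−(-11)) + 0·(-11−(-1)) + 5·(-1−11)) = ½·(220 + 0 − 60) = 80.
[MB_2B_3] = ½·((5/6)·(11−(-11)) + 0·(-11−(-10/3)) + 5·(-10/3−11)) = ½·(55/3 + 0 − 215/3) = -80/3, so the B_1-coordinate is (-80/3)/80 = -1/3.
[B_1MB_3] = ½·(10·(-10/3−(-11)) + (5/6)·(-11−(-1)) + 5·(-1−(-10/3))) = ½·(230/3 − 25/3 + 35/3) = 40, so the B_2-coordinate is 1/2.
[B_1B_2M] = ½·(10·(11−(-10/3)) + 0·(-10/3−(-1)) + (5/6)·(-1−11)) = ½·(430/3 + 0 − 10) = 200/3, so the B_3-coordinate is 5/6.
Check: -1/3 + 1/2 + 5/6 = 1.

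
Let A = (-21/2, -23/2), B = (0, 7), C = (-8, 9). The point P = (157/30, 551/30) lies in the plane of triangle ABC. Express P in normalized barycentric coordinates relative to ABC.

(-3/5, 22/15, 2/15)

Signed area of the reference triangle: [ABC] = ½·((-21/2)·(7−9) + 0·(9−(-23/2)) + (-8)·(-23/2−7)) = ½·(21 + 0 + 148) = 169/2.
[PBC] = ½·((157/30)·(7−9) + 0·(9−(551/30)) + (-8)·(551/30−7)) = ½·(-157/15 + 0 − 1364/15) = -507/10, so the A-coordinate is (-507/10)/(169/2) = -3/5.
[APC] = ½·((-21/2)·(551/30−9) + (157/30)·(9−(-23/2)) + (-8)·(-23/2−(551/30))) = ½·(-1967/20 + 6437/60 + 3584/15) = 1859/15, so the B-coordinate is 22/15.
[ABP] = ½·((-21/2)·(7−(551/30)) + 0·(551/30−(-23/2)) + (157/30)·(-23/2−7)) = ½·(2387/20 + 0 − 5809/60) = 169/15, so the C-coordinate is 2/15.
Check: -3/5 + 22/15 + 2/15 = 1.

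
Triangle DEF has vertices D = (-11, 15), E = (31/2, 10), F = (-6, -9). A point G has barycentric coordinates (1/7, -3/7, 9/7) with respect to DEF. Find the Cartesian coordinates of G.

(-223/14, -96/7)

G = (1/7)·D + (-3/7)·E + (9/7)·F.
x-coordinate: (1/7)·(-11) + (-3/7)·(31/2) + (9/7)·(-6) = -223/14.
y-coordinate: (1/7)·15 + (-3/7)·10 + (9/7)·(-9) = -96/7.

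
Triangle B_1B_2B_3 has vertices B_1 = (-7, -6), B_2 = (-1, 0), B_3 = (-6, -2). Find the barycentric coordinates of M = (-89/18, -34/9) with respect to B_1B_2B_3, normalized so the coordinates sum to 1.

(11/18, 1/3, 1/18)

Signed area of the reference triangle: [B_1B_2B_3] = ½·((-7)·(0−(-2)) + (-1)·(-2−(-6)) + (-6)·(-6−0)) = ½·(-14 − 4 + 36) = 9.
[MB_2B_3] = ½·((-89/18)·(0−(-2)) + (-1)·(-2−(-34/9)) + (-6)·(-34/9−0)) = ½·(-89/9 − 16/9 + 68/3) = 11/2, so the B_1-coordinate is (11/2)/9 = 11/18.
[B_1MB_3] = ½·((-7)·(-34/9−(-2)) + (-89/18)·(-2−(-6)) + (-6)·(-6−(-34/9))) = ½·(112/9 − 178/9 + 40/3) = 3, so the B_2-coordinate is 1/3.
[B_1B_2M] = ½·((-7)·(0−(-34/9)) + (-1)·(-34/9−(-6)) + (-89/18)·(-6−0)) = ½·(-238/9 − 20/9 + 89/3) = 1/2, so the B_3-coordinate is 1/18.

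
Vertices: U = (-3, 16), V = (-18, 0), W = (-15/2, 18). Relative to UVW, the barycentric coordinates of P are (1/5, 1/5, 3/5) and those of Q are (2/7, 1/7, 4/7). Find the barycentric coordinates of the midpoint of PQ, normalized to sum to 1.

Since both coordinate triples sum to 1, the midpoint's barycentrics are the componentwise average.
(1/5+2/7)/2 = 17/70; similarly 6/35 and 41/70.

(17/70, 6/35, 41/70)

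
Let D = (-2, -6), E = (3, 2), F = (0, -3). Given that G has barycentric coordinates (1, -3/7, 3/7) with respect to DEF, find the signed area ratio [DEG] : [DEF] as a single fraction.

The signed ratio [DEG]/[DEF] equals the barycentric coordinate of G at vertex F, which is 3/7.

3/7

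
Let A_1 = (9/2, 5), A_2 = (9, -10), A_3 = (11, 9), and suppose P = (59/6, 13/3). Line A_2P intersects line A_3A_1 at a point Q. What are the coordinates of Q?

Barycentric coordinates of P with respect to A_1A_2A_3: (1/9, 2/9, 2/3).
On side A_3A_1 the A_2-coordinate is zero; dropping P's A_2-weight 2/9 and renormalizing the remaining 2/3 : 1/9 gives weights 6/7, 1/7 on A_3, A_1.
Q = (6/7)·(11, 9) + (1/7)·(9/2, 5) = (141/14, 59/7).

(141/14, 59/7)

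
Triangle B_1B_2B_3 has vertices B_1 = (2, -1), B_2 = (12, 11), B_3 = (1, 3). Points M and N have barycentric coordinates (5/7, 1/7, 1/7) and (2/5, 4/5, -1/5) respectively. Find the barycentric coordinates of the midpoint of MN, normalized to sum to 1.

Since both coordinate triples sum to 1, the midpoint's barycentrics are the componentwise average.
(5/7+2/5)/2 = 39/70; similarly 33/70 and -1/35.

(39/70, 33/70, -1/35)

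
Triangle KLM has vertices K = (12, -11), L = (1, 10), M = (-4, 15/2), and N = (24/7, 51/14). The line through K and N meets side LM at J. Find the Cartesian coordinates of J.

(0, 19/2)

Barycentric coordinates of N with respect to KLM: (2/7, 4/7, 1/7).
On side LM the K-coordinate is zero; dropping N's K-weight 2/7 and renormalizing the remaining 4/7 : 1/7 gives weights 4/5, 1/5 on L, M.
J = (4/5)·(1, 10) + (1/5)·(-4, 15/2) = (0, 19/2).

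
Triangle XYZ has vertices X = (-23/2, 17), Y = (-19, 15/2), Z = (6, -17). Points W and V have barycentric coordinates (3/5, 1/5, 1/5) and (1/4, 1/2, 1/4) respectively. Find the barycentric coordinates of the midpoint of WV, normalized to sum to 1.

Since both coordinate triples sum to 1, the midpoint's barycentrics are the componentwise average.
(3/5+1/4)/2 = 17/40; similarly 7/20 and 9/40.

(17/40, 7/20, 9/40)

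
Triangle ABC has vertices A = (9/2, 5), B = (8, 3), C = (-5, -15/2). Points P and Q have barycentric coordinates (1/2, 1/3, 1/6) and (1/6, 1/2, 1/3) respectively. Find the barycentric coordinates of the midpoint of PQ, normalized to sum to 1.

(1/3, 5/12, 1/4)

Since both coordinate triples sum to 1, the midpoint's barycentrics are the componentwise average.
(1/2+1/6)/2 = 1/3; similarly 5/12 and 1/4.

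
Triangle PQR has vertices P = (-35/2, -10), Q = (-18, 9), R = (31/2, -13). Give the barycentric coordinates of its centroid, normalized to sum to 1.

(1/3, 1/3, 1/3)

The centroid is the average of the vertices, so each weight is 1/3.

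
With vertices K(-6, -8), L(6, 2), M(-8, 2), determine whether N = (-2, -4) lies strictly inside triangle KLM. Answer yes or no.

Barycentric coordinates of N: (3/5, 12/35, 2/35).
The three coordinates are positive, positive, positive; a point is interior exactly when all three are positive.

yes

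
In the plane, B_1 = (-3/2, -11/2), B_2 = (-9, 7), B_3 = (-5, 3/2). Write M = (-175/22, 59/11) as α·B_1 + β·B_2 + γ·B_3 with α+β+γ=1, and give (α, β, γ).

Signed area of the reference triangle: [B_1B_2B_3] = ½·((-3/2)·(7−(3/2)) + (-9)·(3/2−(-11/2)) + (-5)·(-11/2−7)) = ½·(-33/4 − 63 + 125/2) = -35/8.
[MB_2B_3] = ½·((-175/22)·(7−(3/2)) + (-9)·(3/2−(59/11)) + (-5)·(59/11−7)) = ½·(-175/4 + 765/22 + 90/11) = -35/88, so the B_1-coordinate is (-35/88)/(-35/8) = 1/11.
[B_1MB_3] = ½·((-3/2)·(59/11−(3/2)) + (-175/22)·(3/2−(-11/2)) + (-5)·(-11/2−(59/11))) = ½·(-255/44 − 1225/22 + 1195/22) = -315/88, so the B_2-coordinate is 9/11.
[B_1B_2M] = ½·((-3/2)·(7−(59/11)) + (-9)·(59/11−(-11/2)) + (-175/22)·(-11/2−7)) = ½·(-27/11 − 2151/22 + 4375/44) = -35/88, so the B_3-coordinate is 1/11.
Check: 1/11 + 9/11 + 1/11 = 1.

(1/11, 9/11, 1/11)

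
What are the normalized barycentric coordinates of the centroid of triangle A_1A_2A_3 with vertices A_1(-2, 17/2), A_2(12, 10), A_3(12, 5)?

(1/3, 1/3, 1/3)

The centroid is the average of the vertices, so each weight is 1/3.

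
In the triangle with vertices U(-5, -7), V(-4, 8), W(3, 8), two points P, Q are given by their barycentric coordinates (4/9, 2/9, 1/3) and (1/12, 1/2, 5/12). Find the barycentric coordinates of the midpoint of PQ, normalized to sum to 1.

(19/72, 13/36, 3/8)

Since both coordinate triples sum to 1, the midpoint's barycentrics are the componentwise average.
(4/9+1/12)/2 = 19/72; similarly 13/36 and 3/8.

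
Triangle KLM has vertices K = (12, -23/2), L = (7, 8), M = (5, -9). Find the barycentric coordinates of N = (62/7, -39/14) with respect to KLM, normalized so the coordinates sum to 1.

Signed area of the reference triangle: [KLM] = ½·(12·(8−(-9)) + 7·(-9−(-23/2)) + 5·(-23/2−8)) = ½·(204 + 35/2 − 195/2) = 62.
[NLM] = ½·((62/7)·(8−(-9)) + 7·(-9−(-39/14)) + 5·(-39/14−8)) = ½·(1054/7 − 87/2 − 755/14) = 186/7, so the K-coordinate is (186/7)/62 = 3/7.
[KNM] = ½·(12·(-39/14−(-9)) + (62/7)·(-9−(-23/2)) + 5·(-23/2−(-39/14))) = ½·(522/7 + 155/7 − 305/7) = 186/7, so the L-coordinate is 3/7.
[KLN] = ½·(12·(8−(-39/14)) + 7·(-39/14−(-23/2)) + (62/7)·(-23/2−8)) = ½·(906/7 + 61 − 1209/7) = 62/7, so the M-coordinate is 1/7.

(3/7, 3/7, 1/7)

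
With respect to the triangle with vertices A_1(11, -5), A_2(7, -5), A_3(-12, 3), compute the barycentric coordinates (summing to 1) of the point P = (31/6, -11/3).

Signed area of the reference triangle: [A_1A_2A_3] = ½·(11·(-5−3) + 7·(3−(-5)) + (-12)·(-5−(-5))) = ½·(-88 + 56 + 0) = -16.
[PA_2A_3] = ½·((31/6)·(-5−3) + 7·(3−(-11/3)) + (-12)·(-11/3−(-5))) = ½·(-124/3 + 140/3 − 16) = -16/3, so the A_1-coordinate is (-16/3)/(-16) = 1/3.
[A_1PA_3] = ½·(11·(-11/3−3) + (31/6)·(3−(-5)) + (-12)·(-5−(-11/3))) = ½·(-220/3 + 124/3 + 16) = -8, so the A_2-coordinate is 1/2.
[A_1A_2P] = ½·(11·(-5−(-11/3)) + 7·(-11/3−(-5)) + (31/6)·(-5−(-5))) = ½·(-44/3 + 28/3 + 0) = -8/3, so the A_3-coordinate is 1/6.
Check: 1/3 + 1/2 + 1/6 = 1.

(1/3, 1/2, 1/6)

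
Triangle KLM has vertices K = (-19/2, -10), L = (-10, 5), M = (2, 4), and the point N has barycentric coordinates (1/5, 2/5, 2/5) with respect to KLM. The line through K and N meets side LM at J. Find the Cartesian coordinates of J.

Line KN meets LM where the K-coordinate vanishes; zeroing N's K-weight and renormalizing leaves L, M-weights 2/5 : 2/5 → (1/2, 1/2).
So J = (1/2)·L + (1/2)·M = (-4, 9/2).

(-4, 9/2)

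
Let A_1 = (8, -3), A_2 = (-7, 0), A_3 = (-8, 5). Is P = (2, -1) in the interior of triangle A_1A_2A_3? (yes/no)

yes

Barycentric coordinates of P: (11/18, 2/9, 1/6).
The three coordinates are positive, positive, positive; a point is interior exactly when all three are positive.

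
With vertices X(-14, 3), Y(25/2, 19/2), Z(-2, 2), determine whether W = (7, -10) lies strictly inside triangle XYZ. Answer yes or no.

no

Barycentric coordinates of W: (-483/209, -270/209, 962/209).
The three coordinates are negative, negative, positive; a point is interior exactly when all three are positive.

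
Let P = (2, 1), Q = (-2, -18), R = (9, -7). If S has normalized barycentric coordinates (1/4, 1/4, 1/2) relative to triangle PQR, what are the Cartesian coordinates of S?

S = (1/4)·P + (1/4)·Q + (1/2)·R.
x-coordinate: (1/4)·2 + (1/4)·(-2) + (1/2)·9 = 9/2.
y-coordinate: (1/4)·1 + (1/4)·(-18) + (1/2)·(-7) = -31/4.

(9/2, -31/4)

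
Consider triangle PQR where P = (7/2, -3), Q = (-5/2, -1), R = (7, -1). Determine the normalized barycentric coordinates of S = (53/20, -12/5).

(7/10, 1/5, 1/10)

Signed area of the reference triangle: [PQR] = ½·((7/2)·(-1−(-1)) + (-5/2)·(-1−(-3)) + 7·(-3−(-1))) = ½·(0 − 5 − 14) = -19/2.
[SQR] = ½·((53/20)·(-1−(-1)) + (-5/2)·(-1−(-12/5)) + 7·(-12/5−(-1))) = ½·(0 − 7/2 − 49/5) = -133/20, so the P-coordinate is (-133/20)/(-19/2) = 7/10.
[PSR] = ½·((7/2)·(-12/5−(-1)) + (53/20)·(-1−(-3)) + 7·(-3−(-12/5))) = ½·(-49/10 + 53/10 − 21/5) = -19/10, so the Q-coordinate is 1/5.
[PQS] = ½·((7/2)·(-1−(-12/5)) + (-5/2)·(-12/5−(-3)) + (53/20)·(-3−(-1))) = ½·(49/10 − 3/2 − 53/10) = -19/20, so the R-coordinate is 1/10.
Check: 7/10 + 1/5 + 1/10 = 1.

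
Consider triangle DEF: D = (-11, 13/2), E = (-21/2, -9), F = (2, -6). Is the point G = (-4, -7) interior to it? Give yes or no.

Barycentric coordinates of G: (2/71, 32/71, 37/71).
The three coordinates are positive, positive, positive; a point is interior exactly when all three are positive.

yes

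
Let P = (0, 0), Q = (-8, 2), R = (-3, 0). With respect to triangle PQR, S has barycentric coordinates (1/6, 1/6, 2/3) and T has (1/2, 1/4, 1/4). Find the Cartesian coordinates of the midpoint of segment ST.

Barycentric coordinates of the midpoint are the average: (1/3, 5/24, 11/24).
Converting: (1/3)·P + (5/24)·Q + (11/24)·R = (-73/24, 5/12).

(-73/24, 5/12)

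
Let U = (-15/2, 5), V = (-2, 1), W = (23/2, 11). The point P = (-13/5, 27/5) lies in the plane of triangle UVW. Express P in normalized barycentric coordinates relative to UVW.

(3/5, 1/5, 1/5)

Signed area of the reference triangle: [UVW] = ½·((-15/2)·(1−11) + (-2)·(11−5) + (23/2)·(5−1)) = ½·(75 − 12 + 46) = 109/2.
[PVW] = ½·((-13/5)·(1−11) + (-2)·(11−(27/5)) + (23/2)·(27/5−1)) = ½·(26 − 56/5 + 253/5) = 327/10, so the U-coordinate is (327/10)/(109/2) = 3/5.
[UPW] = ½·((-15/2)·(27/5−11) + (-13/5)·(11−5) + (23/2)·(5−(27/5))) = ½·(42 − 78/5 − 23/5) = 109/10, so the V-coordinate is 1/5.
[UVP] = ½·((-15/2)·(1−(27/5)) + (-2)·(27/5−5) + (-13/5)·(5−1)) = ½·(33 − 4/5 − 52/5) = 109/10, so the W-coordinate is 1/5.
Check: 3/5 + 1/5 + 1/5 = 1.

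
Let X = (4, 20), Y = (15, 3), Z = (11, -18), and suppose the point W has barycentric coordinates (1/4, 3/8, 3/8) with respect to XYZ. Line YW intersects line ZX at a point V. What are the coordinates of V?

Line YW meets ZX where the Y-coordinate vanishes; zeroing W's Y-weight and renormalizing leaves Z, X-weights 3/8 : 1/4 → (3/5, 2/5).
So V = (3/5)·Z + (2/5)·X = (41/5, -14/5).

(41/5, -14/5)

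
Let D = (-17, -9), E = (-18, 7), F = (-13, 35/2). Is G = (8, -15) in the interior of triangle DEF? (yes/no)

Barycentric coordinates of G: (766/181, -1373/181, 788/181).
The three coordinates are positive, negative, positive; a point is interior exactly when all three are positive.

no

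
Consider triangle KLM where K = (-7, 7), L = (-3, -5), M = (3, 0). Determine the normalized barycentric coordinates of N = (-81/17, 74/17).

(12/17, 2/17, 3/17)

Signed area of the reference triangle: [KLM] = ½·((-7)·(-5−0) + (-3)·(0−7) + 3·(7−(-5))) = ½·(35 + 21 + 36) = 46.
[NLM] = ½·((-81/17)·(-5−0) + (-3)·(0−(74/17)) + 3·(74/17−(-5))) = ½·(405/17 + 222/17 + 477/17) = 552/17, so the K-coordinate is (552/17)/46 = 12/17.
[KNM] = ½·((-7)·(74/17−0) + (-81/17)·(0−7) + 3·(7−(74/17))) = ½·(-518/17 + 567/17 + 135/17) = 92/17, so the L-coordinate is 2/17.
[KLN] = ½·((-7)·(-5−(74/17)) + (-3)·(74/17−7) + (-81/17)·(7−(-5))) = ½·(1113/17 + 135/17 − 972/17) = 138/17, so the M-coordinate is 3/17.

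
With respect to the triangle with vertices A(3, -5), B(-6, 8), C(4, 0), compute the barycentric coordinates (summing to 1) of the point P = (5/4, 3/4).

(1/4, 1/4, 1/2)

Signed area of the reference triangle: [ABC] = ½·(3·(8−0) + (-6)·(0−(-5)) + 4·(-5−8)) = ½·(24 − 30 − 52) = -29.
[PBC] = ½·((5/4)·(8−0) + (-6)·(0−(3/4)) + 4·(3/4−8)) = ½·(10 + 9/2 − 29) = -29/4, so the A-coordinate is (-29/4)/(-29) = 1/4.
[APC] = ½·(3·(3/4−0) + (5/4)·(0−(-5)) + 4·(-5−(3/4))) = ½·(9/4 + 25/4 − 23) = -29/4, so the B-coordinate is 1/4.
[ABP] = ½·(3·(8−(3/4)) + (-6)·(3/4−(-5)) + (5/4)·(-5−8)) = ½·(87/4 − 69/2 − 65/4) = -29/2, so the C-coordinate is 1/2.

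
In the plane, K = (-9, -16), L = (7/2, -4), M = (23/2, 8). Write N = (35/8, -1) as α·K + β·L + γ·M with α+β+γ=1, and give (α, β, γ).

Signed area of the reference triangle: [KLM] = ½·((-9)·(-4−8) + (7/2)·(8−(-16)) + (23/2)·(-16−(-4))) = ½·(108 + 84 − 138) = 27.
[NLM] = ½·((35/8)·(-4−8) + (7/2)·(8−(-1)) + (23/2)·(-1−(-4))) = ½·(-105/2 + 63/2 + 69/2) = 27/4, so the K-coordinate is (27/4)/27 = 1/4.
[KNM] = ½·((-9)·(-1−8) + (35/8)·(8−(-16)) + (23/2)·(-16−(-1))) = ½·(81 + 105 − 345/2) = 27/4, so the L-coordinate is 1/4.
[KLN] = ½·((-9)·(-4−(-1)) + (7/2)·(-1−(-16)) + (35/8)·(-16−(-4))) = ½·(27 + 105/2 − 105/2) = 27/2, so the M-coordinate is 1/2.

(1/4, 1/4, 1/2)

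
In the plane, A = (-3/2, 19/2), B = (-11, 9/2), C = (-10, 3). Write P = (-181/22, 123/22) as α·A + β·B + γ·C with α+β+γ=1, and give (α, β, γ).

(3/11, 6/11, 2/11)

Signed area of the reference triangle: [ABC] = ½·((-3/2)·(9/2−3) + (-11)·(3−(19/2)) + (-10)·(19/2−(9/2))) = ½·(-9/4 + 143/2 − 50) = 77/8.
[PBC] = ½·((-181/22)·(9/2−3) + (-11)·(3−(123/22)) + (-10)·(123/22−(9/2))) = ½·(-543/44 + 57/2 − 120/11) = 21/8, so the A-coordinate is (21/8)/(77/8) = 3/11.
[APC] = ½·((-3/2)·(123/22−3) + (-181/22)·(3−(19/2)) + (-10)·(19/2−(123/22))) = ½·(-171/44 + 2353/44 − 430/11) = 21/4, so the B-coordinate is 6/11.
[ABP] = ½·((-3/2)·(9/2−(123/22)) + (-11)·(123/22−(19/2)) + (-181/22)·(19/2−(9/2))) = ½·(18/11 + 43 − 905/22) = 7/4, so the C-coordinate is 2/11.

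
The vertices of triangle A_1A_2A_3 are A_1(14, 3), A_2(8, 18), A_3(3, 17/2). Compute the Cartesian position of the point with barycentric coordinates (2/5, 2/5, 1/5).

(47/5, 101/10)

P = (2/5)·A_1 + (2/5)·A_2 + (1/5)·A_3.
x-coordinate: (2/5)·14 + (2/5)·8 + (1/5)·3 = 47/5.
y-coordinate: (2/5)·3 + (2/5)·18 + (1/5)·(17/2) = 101/10.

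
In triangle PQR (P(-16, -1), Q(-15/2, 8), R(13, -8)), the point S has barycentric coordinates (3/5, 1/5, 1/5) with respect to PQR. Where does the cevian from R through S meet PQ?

(-111/8, 5/4)

Line RS meets PQ where the R-coordinate vanishes; zeroing S's R-weight and renormalizing leaves P, Q-weights 3/5 : 1/5 → (3/4, 1/4).
So T = (3/4)·P + (1/4)·Q = (-111/8, 5/4).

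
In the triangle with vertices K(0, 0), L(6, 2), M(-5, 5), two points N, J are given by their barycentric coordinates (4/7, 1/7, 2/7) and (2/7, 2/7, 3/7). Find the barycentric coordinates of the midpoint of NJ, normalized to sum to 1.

Since both coordinate triples sum to 1, the midpoint's barycentrics are the componentwise average.
(4/7+2/7)/2 = 3/7; similarly 3/14 and 5/14.

(3/7, 3/14, 5/14)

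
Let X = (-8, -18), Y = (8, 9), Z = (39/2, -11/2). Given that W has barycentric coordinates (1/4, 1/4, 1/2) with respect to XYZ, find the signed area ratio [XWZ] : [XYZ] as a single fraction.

The signed ratio [XWZ]/[XYZ] equals the barycentric coordinate of W at vertex Y, which is 1/4.

1/4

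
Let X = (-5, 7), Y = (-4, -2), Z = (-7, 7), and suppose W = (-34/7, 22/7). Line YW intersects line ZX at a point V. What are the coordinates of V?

(-11/2, 7)

Barycentric coordinates of W with respect to XYZ: (3/7, 3/7, 1/7).
On side ZX the Y-coordinate is zero; dropping W's Y-weight 3/7 and renormalizing the remaining 1/7 : 3/7 gives weights 1/4, 3/4 on Z, X.
V = (1/4)·(-7, 7) + (3/4)·(-5, 7) = (-11/2, 7).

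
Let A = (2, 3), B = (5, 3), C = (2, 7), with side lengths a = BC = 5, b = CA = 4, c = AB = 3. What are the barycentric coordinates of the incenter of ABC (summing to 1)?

The incenter has barycentric coordinates proportional to the opposite side lengths: (5 : 4 : 3).
Normalizing by 5+4+3 = 12 gives (5/12, 1/3, 1/4).

(5/12, 1/3, 1/4)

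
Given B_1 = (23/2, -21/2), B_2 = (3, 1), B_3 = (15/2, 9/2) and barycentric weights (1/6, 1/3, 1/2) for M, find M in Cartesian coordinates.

(20/3, 5/6)

M = (1/6)·B_1 + (1/3)·B_2 + (1/2)·B_3.
x-coordinate: (1/6)·(23/2) + (1/3)·3 + (1/2)·(15/2) = 20/3.
y-coordinate: (1/6)·(-21/2) + (1/3)·1 + (1/2)·(9/2) = 5/6.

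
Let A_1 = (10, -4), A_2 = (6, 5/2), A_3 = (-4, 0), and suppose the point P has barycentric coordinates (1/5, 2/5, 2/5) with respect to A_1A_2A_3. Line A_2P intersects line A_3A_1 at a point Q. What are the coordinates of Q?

(2/3, -4/3)

Line A_2P meets A_3A_1 where the A_2-coordinate vanishes; zeroing P's A_2-weight and renormalizing leaves A_3, A_1-weights 2/5 : 1/5 → (2/3, 1/3).
So Q = (2/3)·A_3 + (1/3)·A_1 = (2/3, -4/3).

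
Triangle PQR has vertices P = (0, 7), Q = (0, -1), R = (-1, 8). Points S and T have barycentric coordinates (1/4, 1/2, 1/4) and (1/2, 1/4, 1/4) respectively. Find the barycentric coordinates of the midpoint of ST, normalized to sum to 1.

(3/8, 3/8, 1/4)

Since both coordinate triples sum to 1, the midpoint's barycentrics are the componentwise average.
(1/4+1/2)/2 = 3/8; similarly 3/8 and 1/4.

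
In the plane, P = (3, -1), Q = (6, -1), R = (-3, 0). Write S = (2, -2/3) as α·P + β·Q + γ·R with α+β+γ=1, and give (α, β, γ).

(1/3, 1/3, 1/3)

Signed area of the reference triangle: [PQR] = ½·(3·(-1−0) + 6·(0−(-1)) + (-3)·(-1−(-1))) = ½·(-3 + 6 + 0) = 3/2.
[SQR] = ½·(2·(-1−0) + 6·(0−(-2/3)) + (-3)·(-2/3−(-1))) = ½·(-2 + 4 − 1) = 1/2, so the P-coordinate is (1/2)/(3/2) = 1/3.
[PSR] = ½·(3·(-2/3−0) + 2·(0−(-1)) + (-3)·(-1−(-2/3))) = ½·(-2 + 2 + 1) = 1/2, so the Q-coordinate is 1/3.
[PQS] = ½·(3·(-1−(-2/3)) + 6·(-2/3−(-1)) + 2·(-1−(-1))) = ½·(-1 + 2 + 0) = 1/2, so the R-coordinate is 1/3.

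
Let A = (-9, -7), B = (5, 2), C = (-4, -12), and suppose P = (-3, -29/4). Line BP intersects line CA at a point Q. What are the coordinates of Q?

(-17/3, -31/3)

Barycentric coordinates of P with respect to ABC: (1/4, 1/4, 1/2).
On side CA the B-coordinate is zero; dropping P's B-weight 1/4 and renormalizing the remaining 1/2 : 1/4 gives weights 2/3, 1/3 on C, A.
Q = (2/3)·(-4, -12) + (1/3)·(-9, -7) = (-17/3, -31/3).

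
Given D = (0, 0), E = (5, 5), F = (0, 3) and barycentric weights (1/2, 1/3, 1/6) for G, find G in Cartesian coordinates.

(5/3, 13/6)

G = (1/2)·D + (1/3)·E + (1/6)·F.
x-coordinate: (1/2)·0 + (1/3)·5 + (1/6)·0 = 5/3.
y-coordinate: (1/2)·0 + (1/3)·5 + (1/6)·3 = 13/6.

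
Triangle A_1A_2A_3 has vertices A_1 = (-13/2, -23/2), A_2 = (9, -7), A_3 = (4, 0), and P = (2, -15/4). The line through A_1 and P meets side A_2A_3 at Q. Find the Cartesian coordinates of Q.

Barycentric coordinates of P with respect to A_1A_2A_3: (1/4, 1/8, 5/8).
On side A_2A_3 the A_1-coordinate is zero; dropping P's A_1-weight 1/4 and renormalizing the remaining 1/8 : 5/8 gives weights 1/6, 5/6 on A_2, A_3.
Q = (1/6)·(9, -7) + (5/6)·(4, 0) = (29/6, -7/6).

(29/6, -7/6)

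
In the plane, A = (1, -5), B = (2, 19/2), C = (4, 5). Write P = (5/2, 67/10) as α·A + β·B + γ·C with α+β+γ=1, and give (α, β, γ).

(1/10, 3/5, 3/10)

Signed area of the reference triangle: [ABC] = ½·(1·(19/2−5) + 2·(5−(-5)) + 4·(-5−(19/2))) = ½·(9/2 + 20 − 58) = -67/4.
[PBC] = ½·((5/2)·(19/2−5) + 2·(5−(67/10)) + 4·(67/10−(19/2))) = ½·(45/4 − 17/5 − 56/5) = -67/40, so the A-coordinate is (-67/40)/(-67/4) = 1/10.
[APC] = ½·(1·(67/10−5) + (5/2)·(5−(-5)) + 4·(-5−(67/10))) = ½·(17/10 + 25 − 234/5) = -201/20, so the B-coordinate is 3/5.
[ABP] = ½·(1·(19/2−(67/10)) + 2·(67/10−(-5)) + (5/2)·(-5−(19/2))) = ½·(14/5 + 117/5 − 145/4) = -201/40, so the C-coordinate is 3/10.
Check: 1/10 + 3/5 + 3/10 = 1.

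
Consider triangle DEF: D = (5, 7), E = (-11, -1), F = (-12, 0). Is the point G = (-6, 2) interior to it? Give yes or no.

Barycentric coordinates of G: (1/3, 1/3, 1/3).
The three coordinates are positive, positive, positive; a point is interior exactly when all three are positive.

yes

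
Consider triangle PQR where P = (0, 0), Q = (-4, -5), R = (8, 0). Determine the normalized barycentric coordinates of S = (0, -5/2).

Signed area of the reference triangle: [PQR] = ½·(0·(-5−0) + (-4)·(0−0) + 8·(0−(-5))) = ½·(0 + 0 + 40) = 20.
[SQR] = ½·(0·(-5−0) + (-4)·(0−(-5/2)) + 8·(-5/2−(-5))) = ½·(0 − 10 + 20) = 5, so the P-coordinate is 5/20 = 1/4.
[PSR] = ½·(0·(-5/2−0) + 0·(0−0) + 8·(0−(-5/2))) = ½·(0 + 0 + 20) = 10, so the Q-coordinate is 1/2.
[PQS] = ½·(0·(-5−(-5/2)) + (-4)·(-5/2−0) + 0·(0−(-5))) = ½·(0 + 10 + 0) = 5, so the R-coordinate is 1/4.

(1/4, 1/2, 1/4)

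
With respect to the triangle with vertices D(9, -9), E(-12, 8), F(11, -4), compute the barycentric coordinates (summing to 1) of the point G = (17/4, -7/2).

Signed area of the reference triangle: [DEF] = ½·(9·(8−(-4)) + (-12)·(-4−(-9)) + 11·(-9−8)) = ½·(108 − 60 − 187) = -139/2.
[GEF] = ½·((17/4)·(8−(-4)) + (-12)·(-4−(-7/2)) + 11·(-7/2−8)) = ½·(51 + 6 − 253/2) = -139/4, so the D-coordinate is (-139/4)/(-139/2) = 1/2.
[DGF] = ½·(9·(-7/2−(-4)) + (17/4)·(-4−(-9)) + 11·(-9−(-7/2))) = ½·(9/2 + 85/4 − 121/2) = -139/8, so the E-coordinate is 1/4.
[DEG] = ½·(9·(8−(-7/2)) + (-12)·(-7/2−(-9)) + (17/4)·(-9−8)) = ½·(207/2 − 66 − 289/4) = -139/8, so the F-coordinate is 1/4.
Check: 1/2 + 1/4 + 1/4 = 1.

(1/2, 1/4, 1/4)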